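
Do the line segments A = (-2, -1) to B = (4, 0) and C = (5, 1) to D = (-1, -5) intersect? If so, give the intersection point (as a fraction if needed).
Yes; intersection at (4, 0) (t = 1 on AB, s = 1/6 on CD)

Parametrize AB as A + t(B − A) = (-2 + 6 t, -1 + 1 t) and CD as C + s(D − C) = (5 + -6 s, 1 + -6 s). Solve the linear system for (t, s). Determinant = 30 ≠ 0, so a unique intersection of the containing lines exists. Solution: t = 1, s = 1/6 — both in [0, 1], so the segments cross. Intersection point: (4, 0).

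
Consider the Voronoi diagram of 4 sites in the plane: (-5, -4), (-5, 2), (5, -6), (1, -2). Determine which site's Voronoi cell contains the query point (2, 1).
Nearest site = (1, -2)

The Voronoi cell of site s contains exactly those query points closer to s than to any other site. Compute squared distances from q = (2, 1) to each site:
  (1 − 2)² + (-2 − 1)² = 10
  (-5 − 2)² + (2 − 1)² = 50
  (5 − 2)² + (-6 − 1)² = 58
  (-5 − 2)² + (-4 − 1)² = 74
Minimum is attained by (1, -2), so q lies in its Voronoi cell.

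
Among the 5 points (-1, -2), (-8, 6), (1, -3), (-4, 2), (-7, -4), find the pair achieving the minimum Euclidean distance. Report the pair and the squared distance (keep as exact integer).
Pair = ((-1, -2), (1, -3)); squared distance = 5

Compute all C(5, 2) = 10 pairwise squared distances (x_i − x_j)² + (y_i − y_j)². The minimum is 5, attained by the pair ((-1, -2), (1, -3)).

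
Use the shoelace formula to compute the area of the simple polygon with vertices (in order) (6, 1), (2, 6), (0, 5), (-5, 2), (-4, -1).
Area = 42

Shoelace formula: Area = (1/2) |Σ_i (x_i · y_{i+1} − x_{i+1} · y_i)| (indices mod n). Compute each cross term:
  (6)(6) − (2)(1) = 34
  (2)(5) − (0)(6) = 10
  (0)(2) − (-5)(5) = 25
  (-5)(-1) − (-4)(2) = 13
  (-4)(1) − (6)(-1) = 2
Sum = 84, so (signed) Area = 84/2 = 42, |Area| = 42.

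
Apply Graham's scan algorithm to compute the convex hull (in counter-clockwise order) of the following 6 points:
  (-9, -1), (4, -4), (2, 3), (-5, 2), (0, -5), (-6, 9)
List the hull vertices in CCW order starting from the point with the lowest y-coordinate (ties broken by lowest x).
Hull (CCW) = [(0, -5), (4, -4), (2, 3), (-6, 9), (-9, -1)]

Graham scan procedure:
  1. Find the pivot p₀ = point with lowest y (tie → lowest x): (0, -5).
  2. Sort the remaining points by polar angle around p₀.
  3. Walk through sorted points, maintaining a stack; pop the top while the last three entries make a non-left turn (cross product ≤ 0).
  4. Final stack is the convex hull in CCW order: (0, -5), (4, -4), (2, 3), (-6, 9), (-9, -1).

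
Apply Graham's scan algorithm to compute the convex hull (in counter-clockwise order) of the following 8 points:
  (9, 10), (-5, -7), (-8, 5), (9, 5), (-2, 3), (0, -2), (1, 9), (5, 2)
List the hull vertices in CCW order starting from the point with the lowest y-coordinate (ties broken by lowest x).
Hull (CCW) = [(-5, -7), (9, 5), (9, 10), (1, 9), (-8, 5)]

Graham scan procedure:
  1. Find the pivot p₀ = point with lowest y (tie → lowest x): (-5, -7).
  2. Sort the remaining points by polar angle around p₀.
  3. Walk through sorted points, maintaining a stack; pop the top while the last three entries make a non-left turn (cross product ≤ 0).
  4. Final stack is the convex hull in CCW order: (-5, -7), (9, 5), (9, 10), (1, 9), (-8, 5).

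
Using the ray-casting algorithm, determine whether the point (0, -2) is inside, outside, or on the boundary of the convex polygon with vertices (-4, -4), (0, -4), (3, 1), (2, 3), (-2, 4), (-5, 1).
The point (0, -2) lies strictly inside the polygon

Cast a horizontal ray to the right from the query point and count how many polygon edges it crosses (each edge strictly once or zero times, handled with the usual half-open convention). 
Parity of crossings → odd ⇒ inside.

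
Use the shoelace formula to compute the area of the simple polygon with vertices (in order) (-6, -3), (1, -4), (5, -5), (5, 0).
Area = 26

Shoelace formula: Area = (1/2) |Σ_i (x_i · y_{i+1} − x_{i+1} · y_i)| (indices mod n). Compute each cross term:
  (-6)(-4) − (1)(-3) = 27
  (1)(-5) − (5)(-4) = 15
  (5)(0) − (5)(-5) = 25
  (5)(-3) − (-6)(0) = -15
Sum = 52, so (signed) Area = 52/2 = 26, |Area| = 26.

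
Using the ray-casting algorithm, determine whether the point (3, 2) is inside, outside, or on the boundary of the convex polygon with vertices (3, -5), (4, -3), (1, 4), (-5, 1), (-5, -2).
The point (3, 2) lies strictly outside the polygon

Cast a horizontal ray to the right from the query point and count how many polygon edges it crosses (each edge strictly once or zero times, handled with the usual half-open convention). 
Parity of crossings → even ⇒ outside.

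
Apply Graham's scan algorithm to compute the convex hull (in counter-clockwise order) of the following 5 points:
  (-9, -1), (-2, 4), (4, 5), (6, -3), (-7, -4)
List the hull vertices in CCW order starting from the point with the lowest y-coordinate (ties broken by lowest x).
Hull (CCW) = [(-7, -4), (6, -3), (4, 5), (-2, 4), (-9, -1)]

Graham scan procedure:
  1. Find the pivot p₀ = point with lowest y (tie → lowest x): (-7, -4).
  2. Sort the remaining points by polar angle around p₀.
  3. Walk through sorted points, maintaining a stack; pop the top while the last three entries make a non-left turn (cross product ≤ 0).
  4. Final stack is the convex hull in CCW order: (-7, -4), (6, -3), (4, 5), (-2, 4), (-9, -1).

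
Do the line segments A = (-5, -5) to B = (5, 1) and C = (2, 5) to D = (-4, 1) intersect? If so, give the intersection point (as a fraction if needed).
No (intersection of containing lines falls outside at least one segment)

Parametrize and solve: t = -8, s = 29/2. At least one of these is outside [0, 1], so the segments do not intersect.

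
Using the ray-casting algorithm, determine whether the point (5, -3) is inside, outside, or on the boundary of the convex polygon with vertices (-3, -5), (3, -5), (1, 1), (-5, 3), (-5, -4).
The point (5, -3) lies strictly outside the polygon

Cast a horizontal ray to the right from the query point and count how many polygon edges it crosses (each edge strictly once or zero times, handled with the usual half-open convention). 
Parity of crossings → even ⇒ outside.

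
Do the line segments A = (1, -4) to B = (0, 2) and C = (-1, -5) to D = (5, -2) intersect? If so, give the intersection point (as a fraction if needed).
Yes; intersection at (1, -4) (t = 0 on AB, s = 1/3 on CD)

Parametrize AB as A + t(B − A) = (1 + -1 t, -4 + 6 t) and CD as C + s(D − C) = (-1 + 6 s, -5 + 3 s). Solve the linear system for (t, s). Determinant = 39 ≠ 0, so a unique intersection of the containing lines exists. Solution: t = 0, s = 1/3 — both in [0, 1], so the segments cross. Intersection point: (1, -4).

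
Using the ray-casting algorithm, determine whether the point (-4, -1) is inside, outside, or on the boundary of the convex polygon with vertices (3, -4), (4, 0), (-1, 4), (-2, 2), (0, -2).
The point (-4, -1) lies strictly outside the polygon

Cast a horizontal ray to the right from the query point and count how many polygon edges it crosses (each edge strictly once or zero times, handled with the usual half-open convention). 
Parity of crossings → even ⇒ outside.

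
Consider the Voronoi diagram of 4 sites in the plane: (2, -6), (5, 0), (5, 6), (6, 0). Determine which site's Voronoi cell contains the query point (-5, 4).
Nearest site = (5, 6)

The Voronoi cell of site s contains exactly those query points closer to s than to any other site. Compute squared distances from q = (-5, 4) to each site:
  (5 − -5)² + (6 − 4)² = 104
  (5 − -5)² + (0 − 4)² = 116
  (6 − -5)² + (0 − 4)² = 137
  (2 − -5)² + (-6 − 4)² = 149
Minimum is attained by (5, 6), so q lies in its Voronoi cell.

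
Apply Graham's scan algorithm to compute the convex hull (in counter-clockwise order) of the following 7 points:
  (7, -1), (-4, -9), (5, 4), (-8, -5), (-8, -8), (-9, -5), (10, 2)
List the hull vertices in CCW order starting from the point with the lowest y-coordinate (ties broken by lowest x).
Hull (CCW) = [(-4, -9), (7, -1), (10, 2), (5, 4), (-9, -5), (-8, -8)]

Graham scan procedure:
  1. Find the pivot p₀ = point with lowest y (tie → lowest x): (-4, -9).
  2. Sort the remaining points by polar angle around p₀.
  3. Walk through sorted points, maintaining a stack; pop the top while the last three entries make a non-left turn (cross product ≤ 0).
  4. Final stack is the convex hull in CCW order: (-4, -9), (7, -1), (10, 2), (5, 4), (-9, -5), (-8, -8).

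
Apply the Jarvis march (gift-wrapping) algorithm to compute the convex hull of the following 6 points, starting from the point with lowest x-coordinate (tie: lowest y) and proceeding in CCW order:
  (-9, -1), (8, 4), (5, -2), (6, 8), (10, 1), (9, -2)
Hull (CCW) = [(-9, -1), (5, -2), (9, -2), (10, 1), (6, 8)]

Jarvis march: at each step, from the current hull vertex p, select the next vertex q as the point such that every other point lies strictly to the left of (or on) the directed line p → q. (Equivalently: for every other point r, the cross product (q − p) × (r − p) ≥ 0.)
Starting point (lowest x, tie lowest y): (-9, -1). Wrap until returning to start. Resulting hull: (-9, -1), (5, -2), (9, -2), (10, 1), (6, 8).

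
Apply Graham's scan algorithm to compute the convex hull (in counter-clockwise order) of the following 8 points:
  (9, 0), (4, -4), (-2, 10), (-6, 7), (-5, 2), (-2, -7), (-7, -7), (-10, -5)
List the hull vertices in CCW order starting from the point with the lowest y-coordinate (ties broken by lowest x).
Hull (CCW) = [(-7, -7), (-2, -7), (4, -4), (9, 0), (-2, 10), (-6, 7), (-10, -5)]

Graham scan procedure:
  1. Find the pivot p₀ = point with lowest y (tie → lowest x): (-7, -7).
  2. Sort the remaining points by polar angle around p₀.
  3. Walk through sorted points, maintaining a stack; pop the top while the last three entries make a non-left turn (cross product ≤ 0).
  4. Final stack is the convex hull in CCW order: (-7, -7), (-2, -7), (4, -4), (9, 0), (-2, 10), (-6, 7), (-10, -5).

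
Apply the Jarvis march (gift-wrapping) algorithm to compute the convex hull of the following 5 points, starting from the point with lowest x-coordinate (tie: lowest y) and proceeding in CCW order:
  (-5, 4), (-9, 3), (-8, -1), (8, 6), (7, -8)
Hull (CCW) = [(-9, 3), (-8, -1), (7, -8), (8, 6), (-5, 4)]

Jarvis march: at each step, from the current hull vertex p, select the next vertex q as the point such that every other point lies strictly to the left of (or on) the directed line p → q. (Equivalently: for every other point r, the cross product (q − p) × (r − p) ≥ 0.)
Starting point (lowest x, tie lowest y): (-9, 3). Wrap until returning to start. Resulting hull: (-9, 3), (-8, -1), (7, -8), (8, 6), (-5, 4).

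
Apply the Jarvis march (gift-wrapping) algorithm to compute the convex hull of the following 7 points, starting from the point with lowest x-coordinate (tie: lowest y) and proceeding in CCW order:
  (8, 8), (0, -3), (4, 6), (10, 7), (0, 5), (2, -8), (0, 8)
Hull (CCW) = [(0, -3), (2, -8), (10, 7), (8, 8), (0, 8)]

Jarvis march: at each step, from the current hull vertex p, select the next vertex q as the point such that every other point lies strictly to the left of (or on) the directed line p → q. (Equivalently: for every other point r, the cross product (q − p) × (r − p) ≥ 0.)
Starting point (lowest x, tie lowest y): (0, -3). Wrap until returning to start. Resulting hull: (0, -3), (2, -8), (10, 7), (8, 8), (0, 8).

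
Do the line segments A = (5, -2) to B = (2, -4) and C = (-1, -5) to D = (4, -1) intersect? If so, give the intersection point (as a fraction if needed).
No (intersection of containing lines falls outside at least one segment)

Parametrize and solve: t = 9/2, s = -3/2. At least one of these is outside [0, 1], so the segments do not intersect.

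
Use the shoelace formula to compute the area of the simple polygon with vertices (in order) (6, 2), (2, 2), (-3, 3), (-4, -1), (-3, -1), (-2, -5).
Area = 75/2

Shoelace formula: Area = (1/2) |Σ_i (x_i · y_{i+1} − x_{i+1} · y_i)| (indices mod n). Compute each cross term:
  (6)(2) − (2)(2) = 8
  (2)(3) − (-3)(2) = 12
  (-3)(-1) − (-4)(3) = 15
  (-4)(-1) − (-3)(-1) = 1
  (-3)(-5) − (-2)(-1) = 13
  (-2)(2) − (6)(-5) = 26
Sum = 75, so (signed) Area = 75/2 = 75/2, |Area| = 75/2.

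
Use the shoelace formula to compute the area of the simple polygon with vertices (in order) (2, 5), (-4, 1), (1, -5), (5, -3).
Area = 47

Shoelace formula: Area = (1/2) |Σ_i (x_i · y_{i+1} − x_{i+1} · y_i)| (indices mod n). Compute each cross term:
  (2)(1) − (-4)(5) = 22
  (-4)(-5) − (1)(1) = 19
  (1)(-3) − (5)(-5) = 22
  (5)(5) − (2)(-3) = 31
Sum = 94, so (signed) Area = 94/2 = 47, |Area| = 47.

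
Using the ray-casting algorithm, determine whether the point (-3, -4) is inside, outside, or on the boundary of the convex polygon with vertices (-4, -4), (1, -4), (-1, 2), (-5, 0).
The point (-3, -4) lies on the polygon boundary

Boundary check: the query satisfies the collinearity and bounding-box conditions for some polygon edge, so it lies exactly on the boundary.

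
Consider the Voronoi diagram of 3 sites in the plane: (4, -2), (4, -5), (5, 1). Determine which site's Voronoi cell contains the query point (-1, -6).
Nearest site = (4, -5)

The Voronoi cell of site s contains exactly those query points closer to s than to any other site. Compute squared distances from q = (-1, -6) to each site:
  (4 − -1)² + (-5 − -6)² = 26
  (4 − -1)² + (-2 − -6)² = 41
  (5 − -1)² + (1 − -6)² = 85
Minimum is attained by (4, -5), so q lies in its Voronoi cell.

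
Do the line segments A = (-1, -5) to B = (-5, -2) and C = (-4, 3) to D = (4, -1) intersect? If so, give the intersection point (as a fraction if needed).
No (intersection of containing lines falls outside at least one segment)

Parametrize and solve: t = 13/2, s = -23/8. At least one of these is outside [0, 1], so the segments do not intersect.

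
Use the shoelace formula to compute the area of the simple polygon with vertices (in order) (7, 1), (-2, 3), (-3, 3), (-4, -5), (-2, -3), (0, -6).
Area = 109/2

Shoelace formula: Area = (1/2) |Σ_i (x_i · y_{i+1} − x_{i+1} · y_i)| (indices mod n). Compute each cross term:
  (7)(3) − (-2)(1) = 23
  (-2)(3) − (-3)(3) = 3
  (-3)(-5) − (-4)(3) = 27
  (-4)(-3) − (-2)(-5) = 2
  (-2)(-6) − (0)(-3) = 12
  (0)(1) − (7)(-6) = 42
Sum = 109, so (signed) Area = 109/2 = 109/2, |Area| = 109/2.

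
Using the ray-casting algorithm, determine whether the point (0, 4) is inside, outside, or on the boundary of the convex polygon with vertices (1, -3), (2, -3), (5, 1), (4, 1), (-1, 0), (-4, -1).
The point (0, 4) lies strictly outside the polygon

Cast a horizontal ray to the right from the query point and count how many polygon edges it crosses (each edge strictly once or zero times, handled with the usual half-open convention). 
Parity of crossings → even ⇒ outside.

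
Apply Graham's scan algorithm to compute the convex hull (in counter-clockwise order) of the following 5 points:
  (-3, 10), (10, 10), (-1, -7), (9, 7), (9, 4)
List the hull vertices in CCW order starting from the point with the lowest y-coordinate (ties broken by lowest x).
Hull (CCW) = [(-1, -7), (9, 4), (10, 10), (-3, 10)]

Graham scan procedure:
  1. Find the pivot p₀ = point with lowest y (tie → lowest x): (-1, -7).
  2. Sort the remaining points by polar angle around p₀.
  3. Walk through sorted points, maintaining a stack; pop the top while the last three entries make a non-left turn (cross product ≤ 0).
  4. Final stack is the convex hull in CCW order: (-1, -7), (9, 4), (10, 10), (-3, 10).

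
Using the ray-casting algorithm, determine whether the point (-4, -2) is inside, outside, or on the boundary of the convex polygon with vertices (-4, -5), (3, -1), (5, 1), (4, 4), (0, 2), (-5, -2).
The point (-4, -2) lies strictly inside the polygon

Cast a horizontal ray to the right from the query point and count how many polygon edges it crosses (each edge strictly once or zero times, handled with the usual half-open convention). 
Parity of crossings → odd ⇒ inside.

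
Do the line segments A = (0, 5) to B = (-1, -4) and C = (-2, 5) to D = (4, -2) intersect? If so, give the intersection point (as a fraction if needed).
Yes; intersection at (-14/61, 179/61) (t = 14/61 on AB, s = 18/61 on CD)

Parametrize AB as A + t(B − A) = (0 + -1 t, 5 + -9 t) and CD as C + s(D − C) = (-2 + 6 s, 5 + -7 s). Solve the linear system for (t, s). Determinant = -61 ≠ 0, so a unique intersection of the containing lines exists. Solution: t = 14/61, s = 18/61 — both in [0, 1], so the segments cross. Intersection point: (-14/61, 179/61).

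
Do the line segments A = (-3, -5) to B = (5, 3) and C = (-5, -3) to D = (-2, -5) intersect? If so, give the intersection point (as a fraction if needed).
Yes; intersection at (-13/5, -23/5) (t = 1/20 on AB, s = 4/5 on CD)

Parametrize AB as A + t(B − A) = (-3 + 8 t, -5 + 8 t) and CD as C + s(D − C) = (-5 + 3 s, -3 + -2 s). Solve the linear system for (t, s). Determinant = 40 ≠ 0, so a unique intersection of the containing lines exists. Solution: t = 1/20, s = 4/5 — both in [0, 1], so the segments cross. Intersection point: (-13/5, -23/5).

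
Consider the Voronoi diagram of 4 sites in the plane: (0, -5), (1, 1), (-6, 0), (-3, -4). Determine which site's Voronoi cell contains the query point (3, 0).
Nearest site = (1, 1)

The Voronoi cell of site s contains exactly those query points closer to s than to any other site. Compute squared distances from q = (3, 0) to each site:
  (1 − 3)² + (1 − 0)² = 5
  (0 − 3)² + (-5 − 0)² = 34
  (-3 − 3)² + (-4 − 0)² = 52
  (-6 − 3)² + (0 − 0)² = 81
Minimum is attained by (1, 1), so q lies in its Voronoi cell.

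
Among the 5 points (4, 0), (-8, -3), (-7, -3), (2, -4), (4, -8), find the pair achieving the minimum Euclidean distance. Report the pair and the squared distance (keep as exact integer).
Pair = ((-8, -3), (-7, -3)); squared distance = 1

Compute all C(5, 2) = 10 pairwise squared distances (x_i − x_j)² + (y_i − y_j)². The minimum is 1, attained by the pair ((-8, -3), (-7, -3)).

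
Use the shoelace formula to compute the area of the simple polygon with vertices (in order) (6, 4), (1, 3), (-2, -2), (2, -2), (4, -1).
Area = 27

Shoelace formula: Area = (1/2) |Σ_i (x_i · y_{i+1} − x_{i+1} · y_i)| (indices mod n). Compute each cross term:
  (6)(3) − (1)(4) = 14
  (1)(-2) − (-2)(3) = 4
  (-2)(-2) − (2)(-2) = 8
  (2)(-1) − (4)(-2) = 6
  (4)(4) − (6)(-1) = 22
Sum = 54, so (signed) Area = 54/2 = 27, |Area| = 27.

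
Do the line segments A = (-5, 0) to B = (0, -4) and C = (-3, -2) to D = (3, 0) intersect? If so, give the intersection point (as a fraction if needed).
Yes; intersection at (-45/17, -32/17) (t = 8/17 on AB, s = 1/17 on CD)

Parametrize AB as A + t(B − A) = (-5 + 5 t, 0 + -4 t) and CD as C + s(D − C) = (-3 + 6 s, -2 + 2 s). Solve the linear system for (t, s). Determinant = -34 ≠ 0, so a unique intersection of the containing lines exists. Solution: t = 8/17, s = 1/17 — both in [0, 1], so the segments cross. Intersection point: (-45/17, -32/17).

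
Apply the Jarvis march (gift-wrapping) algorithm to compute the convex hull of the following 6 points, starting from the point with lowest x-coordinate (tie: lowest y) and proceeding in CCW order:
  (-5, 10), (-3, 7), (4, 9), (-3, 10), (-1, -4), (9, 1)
Hull (CCW) = [(-5, 10), (-1, -4), (9, 1), (4, 9), (-3, 10)]

Jarvis march: at each step, from the current hull vertex p, select the next vertex q as the point such that every other point lies strictly to the left of (or on) the directed line p → q. (Equivalently: for every other point r, the cross product (q − p) × (r − p) ≥ 0.)
Starting point (lowest x, tie lowest y): (-5, 10). Wrap until returning to start. Resulting hull: (-5, 10), (-1, -4), (9, 1), (4, 9), (-3, 10).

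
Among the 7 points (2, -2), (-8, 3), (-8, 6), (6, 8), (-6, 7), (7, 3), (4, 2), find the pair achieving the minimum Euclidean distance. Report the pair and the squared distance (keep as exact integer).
Pair = ((-8, 6), (-6, 7)); squared distance = 5

Compute all C(7, 2) = 21 pairwise squared distances (x_i − x_j)² + (y_i − y_j)². The minimum is 5, attained by the pair ((-8, 6), (-6, 7)).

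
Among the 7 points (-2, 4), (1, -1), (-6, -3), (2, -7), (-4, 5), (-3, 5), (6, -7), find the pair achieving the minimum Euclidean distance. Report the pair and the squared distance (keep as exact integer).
Pair = ((-4, 5), (-3, 5)); squared distance = 1

Compute all C(7, 2) = 21 pairwise squared distances (x_i − x_j)² + (y_i − y_j)². The minimum is 1, attained by the pair ((-4, 5), (-3, 5)).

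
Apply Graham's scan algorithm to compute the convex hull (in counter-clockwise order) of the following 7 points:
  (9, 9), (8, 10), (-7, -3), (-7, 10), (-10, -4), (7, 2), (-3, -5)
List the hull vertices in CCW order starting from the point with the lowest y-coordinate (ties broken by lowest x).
Hull (CCW) = [(-3, -5), (7, 2), (9, 9), (8, 10), (-7, 10), (-10, -4)]

Graham scan procedure:
  1. Find the pivot p₀ = point with lowest y (tie → lowest x): (-3, -5).
  2. Sort the remaining points by polar angle around p₀.
  3. Walk through sorted points, maintaining a stack; pop the top while the last three entries make a non-left turn (cross product ≤ 0).
  4. Final stack is the convex hull in CCW order: (-3, -5), (7, 2), (9, 9), (8, 10), (-7, 10), (-10, -4).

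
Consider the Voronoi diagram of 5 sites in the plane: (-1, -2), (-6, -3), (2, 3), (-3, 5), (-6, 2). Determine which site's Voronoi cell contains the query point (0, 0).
Nearest site = (-1, -2)

The Voronoi cell of site s contains exactly those query points closer to s than to any other site. Compute squared distances from q = (0, 0) to each site:
  (-1 − 0)² + (-2 − 0)² = 5
  (2 − 0)² + (3 − 0)² = 13
  (-3 − 0)² + (5 − 0)² = 34
  (-6 − 0)² + (2 − 0)² = 40
  (-6 − 0)² + (-3 − 0)² = 45
Minimum is attained by (-1, -2), so q lies in its Voronoi cell.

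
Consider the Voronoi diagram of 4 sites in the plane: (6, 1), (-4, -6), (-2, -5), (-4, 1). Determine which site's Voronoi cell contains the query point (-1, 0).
Nearest site = (-4, 1)

The Voronoi cell of site s contains exactly those query points closer to s than to any other site. Compute squared distances from q = (-1, 0) to each site:
  (-4 − -1)² + (1 − 0)² = 10
  (-2 − -1)² + (-5 − 0)² = 26
  (-4 − -1)² + (-6 − 0)² = 45
  (6 − -1)² + (1 − 0)² = 50
Minimum is attained by (-4, 1), so q lies in its Voronoi cell.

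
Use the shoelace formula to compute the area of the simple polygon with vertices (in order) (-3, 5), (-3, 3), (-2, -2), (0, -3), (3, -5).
Area = 33/2

Shoelace formula: Area = (1/2) |Σ_i (x_i · y_{i+1} − x_{i+1} · y_i)| (indices mod n). Compute each cross term:
  (-3)(3) − (-3)(5) = 6
  (-3)(-2) − (-2)(3) = 12
  (-2)(-3) − (0)(-2) = 6
  (0)(-5) − (3)(-3) = 9
  (3)(5) − (-3)(-5) = 0
Sum = 33, so (signed) Area = 33/2 = 33/2, |Area| = 33/2.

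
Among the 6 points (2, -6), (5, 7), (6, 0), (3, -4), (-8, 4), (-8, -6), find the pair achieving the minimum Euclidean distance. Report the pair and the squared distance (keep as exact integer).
Pair = ((2, -6), (3, -4)); squared distance = 5

Compute all C(6, 2) = 15 pairwise squared distances (x_i − x_j)² + (y_i − y_j)². The minimum is 5, attained by the pair ((2, -6), (3, -4)).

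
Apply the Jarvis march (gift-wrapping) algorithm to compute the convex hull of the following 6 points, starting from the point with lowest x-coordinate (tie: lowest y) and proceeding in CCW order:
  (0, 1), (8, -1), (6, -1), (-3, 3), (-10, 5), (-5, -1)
Hull (CCW) = [(-10, 5), (-5, -1), (8, -1), (-3, 3)]

Jarvis march: at each step, from the current hull vertex p, select the next vertex q as the point such that every other point lies strictly to the left of (or on) the directed line p → q. (Equivalently: for every other point r, the cross product (q − p) × (r − p) ≥ 0.)
Starting point (lowest x, tie lowest y): (-10, 5). Wrap until returning to start. Resulting hull: (-10, 5), (-5, -1), (8, -1), (-3, 3).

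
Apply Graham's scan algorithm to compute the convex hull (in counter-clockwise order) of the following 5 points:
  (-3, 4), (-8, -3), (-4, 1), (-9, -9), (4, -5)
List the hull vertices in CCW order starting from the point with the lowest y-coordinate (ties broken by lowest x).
Hull (CCW) = [(-9, -9), (4, -5), (-3, 4), (-8, -3)]

Graham scan procedure:
  1. Find the pivot p₀ = point with lowest y (tie → lowest x): (-9, -9).
  2. Sort the remaining points by polar angle around p₀.
  3. Walk through sorted points, maintaining a stack; pop the top while the last three entries make a non-left turn (cross product ≤ 0).
  4. Final stack is the convex hull in CCW order: (-9, -9), (4, -5), (-3, 4), (-8, -3).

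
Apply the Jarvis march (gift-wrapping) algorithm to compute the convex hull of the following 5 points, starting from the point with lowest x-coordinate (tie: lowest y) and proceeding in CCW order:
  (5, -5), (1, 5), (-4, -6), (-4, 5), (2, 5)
Hull (CCW) = [(-4, -6), (5, -5), (2, 5), (-4, 5)]

Jarvis march: at each step, from the current hull vertex p, select the next vertex q as the point such that every other point lies strictly to the left of (or on) the directed line p → q. (Equivalently: for every other point r, the cross product (q − p) × (r − p) ≥ 0.)
Starting point (lowest x, tie lowest y): (-4, -6). Wrap until returning to start. Resulting hull: (-4, -6), (5, -5), (2, 5), (-4, 5).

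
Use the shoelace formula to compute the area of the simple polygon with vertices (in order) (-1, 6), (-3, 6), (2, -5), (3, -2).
Area = 21

Shoelace formula: Area = (1/2) |Σ_i (x_i · y_{i+1} − x_{i+1} · y_i)| (indices mod n). Compute each cross term:
  (-1)(6) − (-3)(6) = 12
  (-3)(-5) − (2)(6) = 3
  (2)(-2) − (3)(-5) = 11
  (3)(6) − (-1)(-2) = 16
Sum = 42, so (signed) Area = 42/2 = 21, |Area| = 21.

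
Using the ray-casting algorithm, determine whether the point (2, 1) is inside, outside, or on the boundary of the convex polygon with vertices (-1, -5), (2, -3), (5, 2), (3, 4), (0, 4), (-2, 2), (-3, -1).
The point (2, 1) lies strictly inside the polygon

Cast a horizontal ray to the right from the query point and count how many polygon edges it crosses (each edge strictly once or zero times, handled with the usual half-open convention). 
Parity of crossings → odd ⇒ inside.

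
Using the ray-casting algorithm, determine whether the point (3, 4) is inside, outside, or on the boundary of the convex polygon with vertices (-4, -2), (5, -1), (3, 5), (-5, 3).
The point (3, 4) lies strictly inside the polygon

Cast a horizontal ray to the right from the query point and count how many polygon edges it crosses (each edge strictly once or zero times, handled with the usual half-open convention). 
Parity of crossings → odd ⇒ inside.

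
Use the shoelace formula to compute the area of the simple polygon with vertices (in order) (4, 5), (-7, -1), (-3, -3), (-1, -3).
Area = 31

Shoelace formula: Area = (1/2) |Σ_i (x_i · y_{i+1} − x_{i+1} · y_i)| (indices mod n). Compute each cross term:
  (4)(-1) − (-7)(5) = 31
  (-7)(-3) − (-3)(-1) = 18
  (-3)(-3) − (-1)(-3) = 6
  (-1)(5) − (4)(-3) = 7
Sum = 62, so (signed) Area = 62/2 = 31, |Area| = 31.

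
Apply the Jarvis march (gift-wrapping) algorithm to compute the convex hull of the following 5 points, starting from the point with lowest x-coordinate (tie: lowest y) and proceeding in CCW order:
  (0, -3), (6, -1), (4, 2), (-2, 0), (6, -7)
Hull (CCW) = [(-2, 0), (0, -3), (6, -7), (6, -1), (4, 2)]

Jarvis march: at each step, from the current hull vertex p, select the next vertex q as the point such that every other point lies strictly to the left of (or on) the directed line p → q. (Equivalently: for every other point r, the cross product (q − p) × (r − p) ≥ 0.)
Starting point (lowest x, tie lowest y): (-2, 0). Wrap until returning to start. Resulting hull: (-2, 0), (0, -3), (6, -7), (6, -1), (4, 2).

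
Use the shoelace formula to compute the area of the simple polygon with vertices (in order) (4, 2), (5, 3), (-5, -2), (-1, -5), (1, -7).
Area = 36

Shoelace formula: Area = (1/2) |Σ_i (x_i · y_{i+1} − x_{i+1} · y_i)| (indices mod n). Compute each cross term:
  (4)(3) − (5)(2) = 2
  (5)(-2) − (-5)(3) = 5
  (-5)(-5) − (-1)(-2) = 23
  (-1)(-7) − (1)(-5) = 12
  (1)(2) − (4)(-7) = 30
Sum = 72, so (signed) Area = 72/2 = 36, |Area| = 36.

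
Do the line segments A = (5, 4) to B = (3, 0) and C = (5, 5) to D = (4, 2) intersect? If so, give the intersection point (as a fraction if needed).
Yes; intersection at (4, 2) (t = 1/2 on AB, s = 1 on CD)

Parametrize AB as A + t(B − A) = (5 + -2 t, 4 + -4 t) and CD as C + s(D − C) = (5 + -1 s, 5 + -3 s). Solve the linear system for (t, s). Determinant = -2 ≠ 0, so a unique intersection of the containing lines exists. Solution: t = 1/2, s = 1 — both in [0, 1], so the segments cross. Intersection point: (4, 2).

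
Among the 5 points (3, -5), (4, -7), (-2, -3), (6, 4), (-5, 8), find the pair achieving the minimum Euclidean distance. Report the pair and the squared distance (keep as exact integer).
Pair = ((3, -5), (4, -7)); squared distance = 5

Compute all C(5, 2) = 10 pairwise squared distances (x_i − x_j)² + (y_i − y_j)². The minimum is 5, attained by the pair ((3, -5), (4, -7)).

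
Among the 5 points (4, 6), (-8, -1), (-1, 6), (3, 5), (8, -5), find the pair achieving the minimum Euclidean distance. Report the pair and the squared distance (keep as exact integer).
Pair = ((4, 6), (3, 5)); squared distance = 2

Compute all C(5, 2) = 10 pairwise squared distances (x_i − x_j)² + (y_i − y_j)². The minimum is 2, attained by the pair ((4, 6), (3, 5)).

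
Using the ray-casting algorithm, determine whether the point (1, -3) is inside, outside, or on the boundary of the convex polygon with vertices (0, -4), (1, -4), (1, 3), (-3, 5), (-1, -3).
The point (1, -3) lies on the polygon boundary

Boundary check: the query satisfies the collinearity and bounding-box conditions for some polygon edge, so it lies exactly on the boundary.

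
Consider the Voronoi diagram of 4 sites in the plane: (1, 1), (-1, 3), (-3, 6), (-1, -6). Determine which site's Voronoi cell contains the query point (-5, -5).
Nearest site = (-1, -6)

The Voronoi cell of site s contains exactly those query points closer to s than to any other site. Compute squared distances from q = (-5, -5) to each site:
  (-1 − -5)² + (-6 − -5)² = 17
  (1 − -5)² + (1 − -5)² = 72
  (-1 − -5)² + (3 − -5)² = 80
  (-3 − -5)² + (6 − -5)² = 125
Minimum is attained by (-1, -6), so q lies in its Voronoi cell.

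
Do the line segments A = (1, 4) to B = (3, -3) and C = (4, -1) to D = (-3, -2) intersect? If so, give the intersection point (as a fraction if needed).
Yes; intersection at (127/51, -62/51) (t = 38/51 on AB, s = 11/51 on CD)

Parametrize AB as A + t(B − A) = (1 + 2 t, 4 + -7 t) and CD as C + s(D − C) = (4 + -7 s, -1 + -1 s). Solve the linear system for (t, s). Determinant = 51 ≠ 0, so a unique intersection of the containing lines exists. Solution: t = 38/51, s = 11/51 — both in [0, 1], so the segments cross. Intersection point: (127/51, -62/51).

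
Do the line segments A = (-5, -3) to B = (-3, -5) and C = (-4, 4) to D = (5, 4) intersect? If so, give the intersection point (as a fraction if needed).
No (intersection of containing lines falls outside at least one segment)

Parametrize and solve: t = -7/2, s = -8/9. At least one of these is outside [0, 1], so the segments do not intersect.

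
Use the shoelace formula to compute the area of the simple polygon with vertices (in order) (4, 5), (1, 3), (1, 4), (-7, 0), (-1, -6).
Area = 97/2

Shoelace formula: Area = (1/2) |Σ_i (x_i · y_{i+1} − x_{i+1} · y_i)| (indices mod n). Compute each cross term:
  (4)(3) − (1)(5) = 7
  (1)(4) − (1)(3) = 1
  (1)(0) − (-7)(4) = 28
  (-7)(-6) − (-1)(0) = 42
  (-1)(5) − (4)(-6) = 19
Sum = 97, so (signed) Area = 97/2 = 97/2, |Area| = 97/2.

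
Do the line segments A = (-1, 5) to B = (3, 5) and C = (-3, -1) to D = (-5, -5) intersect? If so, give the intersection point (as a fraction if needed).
No (intersection of containing lines falls outside at least one segment)

Parametrize and solve: t = 1/4, s = -3/2. At least one of these is outside [0, 1], so the segments do not intersect.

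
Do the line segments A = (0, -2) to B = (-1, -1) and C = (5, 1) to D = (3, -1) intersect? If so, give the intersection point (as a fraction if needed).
No (intersection of containing lines falls outside at least one segment)

Parametrize and solve: t = -1, s = 2. At least one of these is outside [0, 1], so the segments do not intersect.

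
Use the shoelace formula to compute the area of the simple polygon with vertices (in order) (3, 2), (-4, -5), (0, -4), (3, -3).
Area = 18

Shoelace formula: Area = (1/2) |Σ_i (x_i · y_{i+1} − x_{i+1} · y_i)| (indices mod n). Compute each cross term:
  (3)(-5) − (-4)(2) = -7
  (-4)(-4) − (0)(-5) = 16
  (0)(-3) − (3)(-4) = 12
  (3)(2) − (3)(-3) = 15
Sum = 36, so (signed) Area = 36/2 = 18, |Area| = 18.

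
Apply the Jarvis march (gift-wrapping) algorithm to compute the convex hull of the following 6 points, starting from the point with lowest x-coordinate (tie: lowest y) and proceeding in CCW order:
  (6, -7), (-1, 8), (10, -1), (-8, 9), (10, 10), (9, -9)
Hull (CCW) = [(-8, 9), (6, -7), (9, -9), (10, -1), (10, 10)]

Jarvis march: at each step, from the current hull vertex p, select the next vertex q as the point such that every other point lies strictly to the left of (or on) the directed line p → q. (Equivalently: for every other point r, the cross product (q − p) × (r − p) ≥ 0.)
Starting point (lowest x, tie lowest y): (-8, 9). Wrap until returning to start. Resulting hull: (-8, 9), (6, -7), (9, -9), (10, -1), (10, 10).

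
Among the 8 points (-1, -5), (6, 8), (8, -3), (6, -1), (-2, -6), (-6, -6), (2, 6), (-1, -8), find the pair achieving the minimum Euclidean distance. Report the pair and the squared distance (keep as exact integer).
Pair = ((-1, -5), (-2, -6)); squared distance = 2

Compute all C(8, 2) = 28 pairwise squared distances (x_i − x_j)² + (y_i − y_j)². The minimum is 2, attained by the pair ((-1, -5), (-2, -6)).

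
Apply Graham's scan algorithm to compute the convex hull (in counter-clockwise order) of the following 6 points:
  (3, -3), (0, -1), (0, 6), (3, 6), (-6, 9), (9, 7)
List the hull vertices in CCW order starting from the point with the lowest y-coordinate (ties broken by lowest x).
Hull (CCW) = [(3, -3), (9, 7), (-6, 9), (0, -1)]

Graham scan procedure:
  1. Find the pivot p₀ = point with lowest y (tie → lowest x): (3, -3).
  2. Sort the remaining points by polar angle around p₀.
  3. Walk through sorted points, maintaining a stack; pop the top while the last three entries make a non-left turn (cross product ≤ 0).
  4. Final stack is the convex hull in CCW order: (3, -3), (9, 7), (-6, 9), (0, -1).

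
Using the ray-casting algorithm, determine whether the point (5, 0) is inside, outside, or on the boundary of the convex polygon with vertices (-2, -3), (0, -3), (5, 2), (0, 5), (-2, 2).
The point (5, 0) lies strictly outside the polygon

Cast a horizontal ray to the right from the query point and count how many polygon edges it crosses (each edge strictly once or zero times, handled with the usual half-open convention). 
Parity of crossings → even ⇒ outside.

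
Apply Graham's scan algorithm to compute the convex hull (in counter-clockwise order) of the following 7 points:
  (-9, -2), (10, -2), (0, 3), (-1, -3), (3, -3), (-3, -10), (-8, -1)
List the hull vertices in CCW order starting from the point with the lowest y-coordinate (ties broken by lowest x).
Hull (CCW) = [(-3, -10), (10, -2), (0, 3), (-8, -1), (-9, -2)]

Graham scan procedure:
  1. Find the pivot p₀ = point with lowest y (tie → lowest x): (-3, -10).
  2. Sort the remaining points by polar angle around p₀.
  3. Walk through sorted points, maintaining a stack; pop the top while the last three entries make a non-left turn (cross product ≤ 0).
  4. Final stack is the convex hull in CCW order: (-3, -10), (10, -2), (0, 3), (-8, -1), (-9, -2).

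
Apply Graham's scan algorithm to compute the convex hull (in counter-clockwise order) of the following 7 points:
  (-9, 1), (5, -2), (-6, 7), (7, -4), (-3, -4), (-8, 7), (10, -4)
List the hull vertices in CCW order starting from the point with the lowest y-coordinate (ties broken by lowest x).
Hull (CCW) = [(-3, -4), (10, -4), (-6, 7), (-8, 7), (-9, 1)]

Graham scan procedure:
  1. Find the pivot p₀ = point with lowest y (tie → lowest x): (-3, -4).
  2. Sort the remaining points by polar angle around p₀.
  3. Walk through sorted points, maintaining a stack; pop the top while the last three entries make a non-left turn (cross product ≤ 0).
  4. Final stack is the convex hull in CCW order: (-3, -4), (10, -4), (-6, 7), (-8, 7), (-9, 1).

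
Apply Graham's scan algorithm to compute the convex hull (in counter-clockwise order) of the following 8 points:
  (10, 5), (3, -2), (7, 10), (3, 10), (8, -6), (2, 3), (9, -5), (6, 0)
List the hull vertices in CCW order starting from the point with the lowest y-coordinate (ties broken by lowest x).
Hull (CCW) = [(8, -6), (9, -5), (10, 5), (7, 10), (3, 10), (2, 3), (3, -2)]

Graham scan procedure:
  1. Find the pivot p₀ = point with lowest y (tie → lowest x): (8, -6).
  2. Sort the remaining points by polar angle around p₀.
  3. Walk through sorted points, maintaining a stack; pop the top while the last three entries make a non-left turn (cross product ≤ 0).
  4. Final stack is the convex hull in CCW order: (8, -6), (9, -5), (10, 5), (7, 10), (3, 10), (2, 3), (3, -2).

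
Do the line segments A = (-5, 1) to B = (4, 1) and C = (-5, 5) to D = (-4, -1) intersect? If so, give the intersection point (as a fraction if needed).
Yes; intersection at (-13/3, 1) (t = 2/27 on AB, s = 2/3 on CD)

Parametrize AB as A + t(B − A) = (-5 + 9 t, 1 + 0 t) and CD as C + s(D − C) = (-5 + 1 s, 5 + -6 s). Solve the linear system for (t, s). Determinant = 54 ≠ 0, so a unique intersection of the containing lines exists. Solution: t = 2/27, s = 2/3 — both in [0, 1], so the segments cross. Intersection point: (-13/3, 1).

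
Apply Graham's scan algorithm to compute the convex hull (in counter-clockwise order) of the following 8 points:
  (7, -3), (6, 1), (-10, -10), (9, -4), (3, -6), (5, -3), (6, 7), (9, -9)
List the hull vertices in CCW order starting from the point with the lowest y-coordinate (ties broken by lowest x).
Hull (CCW) = [(-10, -10), (9, -9), (9, -4), (6, 7)]

Graham scan procedure:
  1. Find the pivot p₀ = point with lowest y (tie → lowest x): (-10, -10).
  2. Sort the remaining points by polar angle around p₀.
  3. Walk through sorted points, maintaining a stack; pop the top while the last three entries make a non-left turn (cross product ≤ 0).
  4. Final stack is the convex hull in CCW order: (-10, -10), (9, -9), (9, -4), (6, 7).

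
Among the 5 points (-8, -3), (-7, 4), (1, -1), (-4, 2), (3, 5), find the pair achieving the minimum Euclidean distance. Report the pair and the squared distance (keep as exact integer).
Pair = ((-7, 4), (-4, 2)); squared distance = 13

Compute all C(5, 2) = 10 pairwise squared distances (x_i − x_j)² + (y_i − y_j)². The minimum is 13, attained by the pair ((-7, 4), (-4, 2)).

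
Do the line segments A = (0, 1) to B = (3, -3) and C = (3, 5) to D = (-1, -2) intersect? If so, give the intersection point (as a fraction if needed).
Yes; intersection at (15/37, 17/37) (t = 5/37 on AB, s = 24/37 on CD)

Parametrize AB as A + t(B − A) = (0 + 3 t, 1 + -4 t) and CD as C + s(D − C) = (3 + -4 s, 5 + -7 s). Solve the linear system for (t, s). Determinant = 37 ≠ 0, so a unique intersection of the containing lines exists. Solution: t = 5/37, s = 24/37 — both in [0, 1], so the segments cross. Intersection point: (15/37, 17/37).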